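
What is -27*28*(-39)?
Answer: 29484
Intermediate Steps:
-27*28*(-39) = -756*(-39) = 29484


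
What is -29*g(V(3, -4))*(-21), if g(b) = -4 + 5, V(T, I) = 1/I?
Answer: 609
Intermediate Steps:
V(T, I) = 1/I
g(b) = 1
-29*g(V(3, -4))*(-21) = -29*1*(-21) = -29*(-21) = 609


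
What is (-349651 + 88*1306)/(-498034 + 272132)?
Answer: 234723/225902 ≈ 1.0390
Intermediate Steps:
(-349651 + 88*1306)/(-498034 + 272132) = (-349651 + 114928)/(-225902) = -234723*(-1/225902) = 234723/225902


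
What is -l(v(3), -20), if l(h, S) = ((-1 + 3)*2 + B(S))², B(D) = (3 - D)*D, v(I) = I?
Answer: -207936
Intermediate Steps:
B(D) = D*(3 - D)
l(h, S) = (4 + S*(3 - S))² (l(h, S) = ((-1 + 3)*2 + S*(3 - S))² = (2*2 + S*(3 - S))² = (4 + S*(3 - S))²)
-l(v(3), -20) = -(-4 - 20*(-3 - 20))² = -(-4 - 20*(-23))² = -(-4 + 460)² = -1*456² = -1*207936 = -207936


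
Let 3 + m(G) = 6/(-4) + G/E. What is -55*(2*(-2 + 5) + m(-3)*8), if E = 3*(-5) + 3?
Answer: 1540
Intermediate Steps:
E = -12 (E = -15 + 3 = -12)
m(G) = -9/2 - G/12 (m(G) = -3 + (6/(-4) + G/(-12)) = -3 + (6*(-1/4) + G*(-1/12)) = -3 + (-3/2 - G/12) = -9/2 - G/12)
-55*(2*(-2 + 5) + m(-3)*8) = -55*(2*(-2 + 5) + (-9/2 - 1/12*(-3))*8) = -55*(2*3 + (-9/2 + 1/4)*8) = -55*(6 - 17/4*8) = -55*(6 - 34) = -55*(-28) = 1540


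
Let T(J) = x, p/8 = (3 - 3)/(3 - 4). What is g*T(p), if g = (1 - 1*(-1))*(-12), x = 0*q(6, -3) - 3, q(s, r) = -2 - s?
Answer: 72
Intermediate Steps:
p = 0 (p = 8*((3 - 3)/(3 - 4)) = 8*(0/(-1)) = 8*(0*(-1)) = 8*0 = 0)
x = -3 (x = 0*(-2 - 1*6) - 3 = 0*(-2 - 6) - 3 = 0*(-8) - 3 = 0 - 3 = -3)
g = -24 (g = (1 + 1)*(-12) = 2*(-12) = -24)
T(J) = -3
g*T(p) = -24*(-3) = 72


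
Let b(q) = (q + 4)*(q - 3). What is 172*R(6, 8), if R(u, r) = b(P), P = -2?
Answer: -1720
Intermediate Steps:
b(q) = (-3 + q)*(4 + q) (b(q) = (4 + q)*(-3 + q) = (-3 + q)*(4 + q))
R(u, r) = -10 (R(u, r) = -12 - 2 + (-2)² = -12 - 2 + 4 = -10)
172*R(6, 8) = 172*(-10) = -1720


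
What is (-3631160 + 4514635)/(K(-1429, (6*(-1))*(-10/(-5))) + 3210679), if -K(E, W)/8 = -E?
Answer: 883475/3199247 ≈ 0.27615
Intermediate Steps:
K(E, W) = 8*E (K(E, W) = -(-8)*E = 8*E)
(-3631160 + 4514635)/(K(-1429, (6*(-1))*(-10/(-5))) + 3210679) = (-3631160 + 4514635)/(8*(-1429) + 3210679) = 883475/(-11432 + 3210679) = 883475/3199247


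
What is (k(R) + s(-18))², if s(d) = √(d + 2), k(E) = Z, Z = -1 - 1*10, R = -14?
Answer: 105 - 88*I ≈ 105.0 - 88.0*I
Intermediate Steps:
Z = -11 (Z = -1 - 10 = -11)
k(E) = -11
s(d) = √(2 + d)
(k(R) + s(-18))² = (-11 + √(2 - 18))² = (-11 + √(-16))² = (-11 + 4*I)²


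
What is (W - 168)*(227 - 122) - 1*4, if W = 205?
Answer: 3881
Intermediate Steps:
(W - 168)*(227 - 122) - 1*4 = (205 - 168)*(227 - 122) - 1*4 = 37*105 - 4 = 3885 - 4 = 3881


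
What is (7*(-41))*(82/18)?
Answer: -11767/9 ≈ -1307.4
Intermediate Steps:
(7*(-41))*(82/18) = -23534/18 = -287*41/9 = -11767/9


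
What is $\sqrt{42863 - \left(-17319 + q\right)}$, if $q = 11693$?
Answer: $\sqrt{48489} \approx 220.2$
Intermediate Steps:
$\sqrt{42863 - \left(-17319 + q\right)} = \sqrt{42863 + \left(17319 - 11693\right)} = \sqrt{42863 + 5626} = \sqrt{48489}$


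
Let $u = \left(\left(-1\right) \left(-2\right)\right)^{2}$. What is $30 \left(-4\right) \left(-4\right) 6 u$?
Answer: $11520$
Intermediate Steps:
$u = 4$ ($u = 2^{2} = 4$)
$30 \left(-4\right) \left(-4\right) 6 u = 30 \left(-4\right) \left(-4\right) 6 \cdot 4 = 30 \cdot 16 \cdot 6 \cdot 4 = 30 \cdot 96 \cdot 4 = 2880 \cdot 4 = 11520$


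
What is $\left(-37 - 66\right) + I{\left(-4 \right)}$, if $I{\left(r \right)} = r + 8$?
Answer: $-99$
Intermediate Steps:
$I{\left(r \right)} = 8 + r$
$\left(-37 - 66\right) + I{\left(-4 \right)} = \left(-37 - 66\right) + \left(8 - 4\right) = -103 + 4 = -99$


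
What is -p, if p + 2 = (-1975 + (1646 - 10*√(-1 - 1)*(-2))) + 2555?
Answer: -2224 - 20*I*√2 ≈ -2224.0 - 28.284*I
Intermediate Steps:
p = 2224 + 20*I*√2 (p = -2 + ((-1975 + (1646 - 10*√(-1 - 1)*(-2))) + 2555) = -2 + ((-1975 + (1646 - 10*I*√2*(-2))) + 2555) = -2 + ((-1975 + (1646 + 20*I*√2)) + 2555) = -2 + ((-329 + 20*I*√2) + 2555) = -2 + (2226 + 20*I*√2) = 2224 + 20*I*√2 ≈ 2224.0 + 28.284*I)
-p = -(2224 + 20*I*√2) = -2224 - 20*I*√2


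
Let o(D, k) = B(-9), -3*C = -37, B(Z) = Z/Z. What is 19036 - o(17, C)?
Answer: 19035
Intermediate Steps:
B(Z) = 1
C = 37/3 (C = -⅓*(-37) = 37/3 ≈ 12.333)
o(D, k) = 1
19036 - o(17, C) = 19036 - 1*1 = 19036 - 1 = 19035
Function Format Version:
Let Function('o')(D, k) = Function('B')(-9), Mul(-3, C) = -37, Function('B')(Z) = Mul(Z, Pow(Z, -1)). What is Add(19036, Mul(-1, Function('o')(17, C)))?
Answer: 19035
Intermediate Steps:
Function('B')(Z) = 1
C = Rational(37, 3) (C = Mul(Rational(-1, 3), -37) = Rational(37, 3) ≈ 12.333)
Function('o')(D, k) = 1
Add(19036, Mul(-1, Function('o')(17, C))) = Add(19036, Mul(-1, 1)) = Add(19036, -1) = 19035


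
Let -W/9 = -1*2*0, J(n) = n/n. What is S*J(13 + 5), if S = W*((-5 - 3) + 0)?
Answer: 0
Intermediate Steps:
J(n) = 1
W = 0 (W = -9*(-1*2)*0 = -(-18)*0 = -9*0 = 0)
S = 0 (S = 0*((-5 - 3) + 0) = 0*(-8 + 0) = 0*(-8) = 0)
S*J(13 + 5) = 0*1 = 0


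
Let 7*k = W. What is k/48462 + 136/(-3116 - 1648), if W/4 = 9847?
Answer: 5896192/67337949 ≈ 0.087561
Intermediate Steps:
W = 39388 (W = 4*9847 = 39388)
k = 39388/7 (k = (1/7)*39388 = 39388/7 ≈ 5626.9)
k/48462 + 136/(-3116 - 1648) = (39388/7)/48462 + 136/(-3116 - 1648) = (39388/7)*(1/48462) + 136/(-4764) = 19694/169617 + 136*(-1/4764) = 19694/169617 - 34/1191 = 5896192/67337949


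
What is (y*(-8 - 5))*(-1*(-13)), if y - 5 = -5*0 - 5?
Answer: 0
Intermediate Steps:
y = 0 (y = 5 + (-5*0 - 5) = 5 + (0 - 5) = 5 - 5 = 0)
(y*(-8 - 5))*(-1*(-13)) = (0*(-8 - 5))*(-1*(-13)) = (0*(-13))*13 = 0*13 = 0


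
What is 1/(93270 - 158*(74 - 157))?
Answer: 1/106384 ≈ 9.3999e-6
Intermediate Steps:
1/(93270 - 158*(74 - 157)) = 1/(93270 - 158*(-83)) = 1/(93270 + 13114) = 1/106384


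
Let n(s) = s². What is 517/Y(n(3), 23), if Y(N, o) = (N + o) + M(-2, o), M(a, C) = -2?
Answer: 517/30 ≈ 17.233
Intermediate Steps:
Y(N, o) = -2 + N + o (Y(N, o) = (N + o) - 2 = -2 + N + o)
517/Y(n(3), 23) = 517/(-2 + 3² + 23) = 517/(-2 + 9 + 23) = 517/30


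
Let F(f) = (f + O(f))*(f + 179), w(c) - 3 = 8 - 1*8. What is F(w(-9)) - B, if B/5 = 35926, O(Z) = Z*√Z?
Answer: -179084 + 546*√3 ≈ -1.7814e+5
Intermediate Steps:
O(Z) = Z^(3/2)
w(c) = 3 (w(c) = 3 + (8 - 1*8) = 3 + (8 - 8) = 3 + 0 = 3)
B = 179630 (B = 5*35926 = 179630)
F(f) = (179 + f)*(f + f^(3/2)) (F(f) = (f + f^(3/2))*(f + 179) = (f + f^(3/2))*(179 + f) = (179 + f)*(f + f^(3/2)))
F(w(-9)) - B = (3² + 3^(5/2) + 179*3 + 179*3^(3/2)) - 1*179630 = (9 + 9*√3 + 537 + 179*(3*√3)) - 179630 = (9 + 9*√3 + 537 + 537*√3) - 179630 = (546 + 546*√3) - 179630 = -179084 + 546*√3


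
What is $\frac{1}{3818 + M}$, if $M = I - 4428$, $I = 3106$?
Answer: $\frac{1}{2496} \approx 0.00040064$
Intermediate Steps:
$M = -1322$ ($M = 3106 - 4428 = -1322$)
$\frac{1}{3818 + M} = \frac{1}{3818 - 1322} = \frac{1}{2496}$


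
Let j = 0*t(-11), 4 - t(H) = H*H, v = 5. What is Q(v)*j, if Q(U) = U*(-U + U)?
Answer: 0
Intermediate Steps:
t(H) = 4 - H² (t(H) = 4 - H*H = 4 - H²)
Q(U) = 0 (Q(U) = U*0 = 0)
j = 0 (j = 0*(4 - 1*(-11)²) = 0*(4 - 1*121) = 0*(4 - 121) = 0*(-117) = 0)
Q(v)*j = 0*0 = 0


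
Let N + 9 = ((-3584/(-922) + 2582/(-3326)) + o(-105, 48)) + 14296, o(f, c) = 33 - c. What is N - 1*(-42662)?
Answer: 43650437507/766643 ≈ 56937.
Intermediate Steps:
N = 10943913841/766643 (N = -9 + (((-3584/(-922) + 2582/(-3326)) + (33 - 1*48)) + 14296) = -9 + (((-3584*(-1/922) + 2582*(-1/3326)) + (33 - 48)) + 14296) = -9 + (((1792/461 - 1291/1663) - 15) + 14296) = -9 + ((2384945/766643 - 15) + 14296) = -9 + (-9114700/766643 + 14296) = -9 + 10950813628/766643 = 10943913841/766643 ≈ 14275.)
N - 1*(-42662) = 10943913841/766643 - 1*(-42662) = 10943913841/766643 + 42662 = 43650437507/766643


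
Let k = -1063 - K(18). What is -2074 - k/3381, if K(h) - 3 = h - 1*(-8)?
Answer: -333862/161 ≈ -2073.7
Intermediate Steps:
K(h) = 11 + h (K(h) = 3 + (h - 1*(-8)) = 3 + (h + 8) = 3 + (8 + h) = 11 + h)
k = -1092 (k = -1063 - (11 + 18) = -1063 - 1*29 = -1063 - 29 = -1092)
-2074 - k/3381 = -2074 - (-1092)/3381 = -2074 - 1*(-52/161) = -2074 + 52/161 = -333862/161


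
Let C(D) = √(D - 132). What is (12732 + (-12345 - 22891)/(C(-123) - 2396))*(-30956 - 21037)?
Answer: -3804834296066004/5741071 - 1832025348*I*√255/5741071 ≈ -6.6274e+8 - 5095.8*I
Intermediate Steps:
C(D) = √(-132 + D)
(12732 + (-12345 - 22891)/(C(-123) - 2396))*(-30956 - 21037) = (12732 + (-12345 - 22891)/(√(-132 - 123) - 2396))*(-30956 - 21037) = (12732 - 35236/(√(-255) - 2396))*(-51993) = (12732 - 35236/(I*√255 - 2396))*(-51993) = (12732 - 35236/(-2396 + I*√255))*(-51993) = -661974876 + 1832025348/(-2396 + I*√255)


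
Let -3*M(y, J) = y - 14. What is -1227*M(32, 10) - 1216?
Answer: 6146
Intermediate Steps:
M(y, J) = 14/3 - y/3 (M(y, J) = -(y - 14)/3 = -(-14 + y)/3 = 14/3 - y/3)
-1227*M(32, 10) - 1216 = -1227*(14/3 - ⅓*32) - 1216 = -1227*(14/3 - 32/3) - 1216 = -1227*(-6) - 1216 = 7362 - 1216 = 6146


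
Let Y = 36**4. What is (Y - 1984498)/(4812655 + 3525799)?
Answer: -152441/4169227 ≈ -0.036563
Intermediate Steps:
Y = 1679616
(Y - 1984498)/(4812655 + 3525799) = (1679616 - 1984498)/(4812655 + 3525799) = -304882/8338454 = -304882*1/8338454 = -152441/4169227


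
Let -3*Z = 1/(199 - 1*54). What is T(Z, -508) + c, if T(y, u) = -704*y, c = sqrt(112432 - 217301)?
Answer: 704/435 + I*sqrt(104869) ≈ 1.6184 + 323.83*I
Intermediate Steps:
c = I*sqrt(104869) (c = sqrt(-104869) = I*sqrt(104869) ≈ 323.83*I)
Z = -1/435 (Z = -1/(3*(199 - 1*54)) = -1/(3*(199 - 54)) = -1/3/145 = -1/3*1/145 = -1/435 ≈ -0.0022989)
T(Z, -508) + c = -704*(-1/435) + I*sqrt(104869) = 704/435 + I*sqrt(104869)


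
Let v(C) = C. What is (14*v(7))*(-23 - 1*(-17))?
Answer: -588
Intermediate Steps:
(14*v(7))*(-23 - 1*(-17)) = (14*7)*(-23 - 1*(-17)) = 98*(-23 + 17) = 98*(-6) = -588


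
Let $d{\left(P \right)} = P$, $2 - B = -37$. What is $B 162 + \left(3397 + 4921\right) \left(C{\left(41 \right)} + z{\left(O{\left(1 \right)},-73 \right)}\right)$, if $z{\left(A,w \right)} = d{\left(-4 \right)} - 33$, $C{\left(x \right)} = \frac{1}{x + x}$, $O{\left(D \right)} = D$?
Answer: $- \frac{12355209}{41} \approx -3.0135 \cdot 10^{5}$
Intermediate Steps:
$B = 39$ ($B = 2 - -37 = 2 + 37 = 39$)
$C{\left(x \right)} = \frac{1}{2 x}$
$z{\left(A,w \right)} = -37$ ($z{\left(A,w \right)} = -4 - 33 = -37$)
$B 162 + \left(3397 + 4921\right) \left(C{\left(41 \right)} + z{\left(O{\left(1 \right)},-73 \right)}\right) = 39 \cdot 162 + \left(3397 + 4921\right) \left(\frac{1}{2 \cdot 41} - 37\right) = 6318 + 8318 \left(\frac{1}{2} \cdot \frac{1}{41} - 37\right) = 6318 + 8318 \left(\frac{1}{82} - 37\right) = 6318 + 8318 \left(- \frac{3033}{82}\right) = 6318 - \frac{12614247}{41} = - \frac{12355209}{41}$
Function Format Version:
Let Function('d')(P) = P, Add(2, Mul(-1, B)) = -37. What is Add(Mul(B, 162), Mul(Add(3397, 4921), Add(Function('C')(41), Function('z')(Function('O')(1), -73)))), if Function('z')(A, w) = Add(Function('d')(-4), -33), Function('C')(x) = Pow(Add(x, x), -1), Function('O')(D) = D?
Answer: Rational(-12355209, 41) ≈ -3.0135e+5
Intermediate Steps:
B = 39 (B = Add(2, Mul(-1, -37)) = Add(2, 37) = 39)
Function('C')(x) = Mul(Rational(1, 2), Pow(x, -1)) (Function('C')(x) = Pow(Mul(2, x), -1) = Mul(Rational(1, 2), Pow(x, -1)))
Function('z')(A, w) = -37 (Function('z')(A, w) = Add(-4, -33) = -37)
Add(Mul(B, 162), Mul(Add(3397, 4921), Add(Function('C')(41), Function('z')(Function('O')(1), -73)))) = Add(Mul(39, 162), Mul(Add(3397, 4921), Add(Mul(Rational(1, 2), Pow(41, -1)), -37))) = Add(6318, Mul(8318, Add(Mul(Rational(1, 2), Rational(1, 41)), -37))) = Add(6318, Mul(8318, Add(Rational(1, 82), -37))) = Add(6318, Mul(8318, Rational(-3033, 82))) = Add(6318, Rational(-12614247, 41)) = Rational(-12355209, 41)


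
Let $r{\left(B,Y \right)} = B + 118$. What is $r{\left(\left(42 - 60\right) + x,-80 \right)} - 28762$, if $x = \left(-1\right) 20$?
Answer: $-28682$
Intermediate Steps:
$x = -20$
$r{\left(B,Y \right)} = 118 + B$
$r{\left(\left(42 - 60\right) + x,-80 \right)} - 28762 = \left(118 + \left(\left(42 - 60\right) - 20\right)\right) - 28762 = \left(118 - 38\right) - 28762 = 80 - 28762 = -28682$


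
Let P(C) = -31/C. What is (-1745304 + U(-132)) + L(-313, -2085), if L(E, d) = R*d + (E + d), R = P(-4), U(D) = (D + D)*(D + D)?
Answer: -6776659/4 ≈ -1.6942e+6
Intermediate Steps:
U(D) = 4*D² (U(D) = (2*D)*(2*D) = 4*D²)
R = 31/4 (R = -31/(-4) = -31*(-¼) = 31/4 ≈ 7.7500)
L(E, d) = E + 35*d/4 (L(E, d) = 31*d/4 + (E + d) = E + 35*d/4)
(-1745304 + U(-132)) + L(-313, -2085) = (-1745304 + 4*(-132)²) + (-313 + (35/4)*(-2085)) = (-1745304 + 4*17424) + (-313 - 72975/4) = (-1745304 + 69696) - 74227/4 = -1675608 - 74227/4 = -6776659/4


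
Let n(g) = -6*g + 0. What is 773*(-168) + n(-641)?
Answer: -126018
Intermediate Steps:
n(g) = -6*g
773*(-168) + n(-641) = 773*(-168) - 6*(-641) = -129864 + 3846 = -126018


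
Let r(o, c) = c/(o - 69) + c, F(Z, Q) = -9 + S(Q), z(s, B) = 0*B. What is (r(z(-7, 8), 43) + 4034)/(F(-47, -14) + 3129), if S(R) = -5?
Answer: 56254/42987 ≈ 1.3086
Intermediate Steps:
z(s, B) = 0
F(Z, Q) = -14 (F(Z, Q) = -9 - 5 = -14)
r(o, c) = c + c/(-69 + o) (r(o, c) = c/(-69 + o) + c = c + c/(-69 + o))
(r(z(-7, 8), 43) + 4034)/(F(-47, -14) + 3129) = (43*(-68 + 0)/(-69 + 0) + 4034)/(-14 + 3129) = (43*(-68)/(-69) + 4034)/3115 = (43*(-1/69)*(-68) + 4034)*(1/3115) = (2924/69 + 4034)*(1/3115) = (281270/69)*(1/3115) = 56254/42987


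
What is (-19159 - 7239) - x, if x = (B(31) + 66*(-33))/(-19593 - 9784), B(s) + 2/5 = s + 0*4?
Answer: -3877480967/146885 ≈ -26398.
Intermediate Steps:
B(s) = -⅖ + s (B(s) = -⅖ + (s + 0*4) = -⅖ + (s + 0) = -⅖ + s)
x = 10737/146885 (x = ((-⅖ + 31) + 66*(-33))/(-19593 - 9784) = (153/5 - 2178)/(-29377) = -10737/5*(-1/29377) = 10737/146885 ≈ 0.073098)
(-19159 - 7239) - x = (-19159 - 7239) - 1*10737/146885 = -26398 - 10737/146885 = -3877480967/146885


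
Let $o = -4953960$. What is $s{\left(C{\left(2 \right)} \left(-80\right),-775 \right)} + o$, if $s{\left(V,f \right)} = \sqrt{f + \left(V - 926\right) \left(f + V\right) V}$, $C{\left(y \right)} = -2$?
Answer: $-4953960 + 5 \sqrt{3014945} \approx -4.9453 \cdot 10^{6}$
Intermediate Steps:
$s{\left(V,f \right)} = \sqrt{f + V \left(-926 + V\right) \left(V + f\right)}$ ($s{\left(V,f \right)} = \sqrt{f + \left(-926 + V\right) \left(V + f\right) V} = \sqrt{f + V \left(-926 + V\right) \left(V + f\right)}$)
$s{\left(C{\left(2 \right)} \left(-80\right),-775 \right)} + o = \sqrt{-775 + \left(\left(-2\right) \left(-80\right)\right)^{3} - 926 \left(\left(-2\right) \left(-80\right)\right)^{2} - 775 \left(\left(-2\right) \left(-80\right)\right)^{2} - 926 \left(\left(-2\right) \left(-80\right)\right) \left(-775\right)} - 4953960 = \sqrt{-775 + 160^{3} - 926 \cdot 160^{2} - 775 \cdot 160^{2} - 148160 \left(-775\right)} - 4953960 = \sqrt{-775 + 4096000 - 23705600 - 19840000 + 114824000} - 4953960 = \sqrt{75373625} - 4953960 = 5 \sqrt{3014945} - 4953960 = -4953960 + 5 \sqrt{3014945}$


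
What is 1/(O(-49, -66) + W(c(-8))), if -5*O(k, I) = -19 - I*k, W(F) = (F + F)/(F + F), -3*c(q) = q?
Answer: 5/3258 ≈ 0.0015347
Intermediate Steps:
c(q) = -q/3
W(F) = 1 (W(F) = (2*F)/((2*F)) = (2*F)*(1/(2*F)) = 1)
O(k, I) = 19/5 + I*k/5 (O(k, I) = -(-19 - I*k)/5 = 19/5 + I*k/5)
1/(O(-49, -66) + W(c(-8))) = 1/((19/5 + (⅕)*(-66)*(-49)) + 1) = 1/((19/5 + 3234/5) + 1) = 1/(3253/5 + 1) = 1/(3258/5) = 5/3258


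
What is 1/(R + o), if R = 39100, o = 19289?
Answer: 1/58389 ≈ 1.7126e-5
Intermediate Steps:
1/(R + o) = 1/(39100 + 19289) = 1/58389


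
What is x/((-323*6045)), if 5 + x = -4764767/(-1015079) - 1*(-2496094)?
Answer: -844577430266/660659091755 ≈ -1.2784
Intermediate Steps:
x = 2533732290798/1015079 (x = -5 + (-4764767/(-1015079) - 1*(-2496094)) = -5 + (-4764767*(-1/1015079) + 2496094) = -5 + (4764767/1015079 + 2496094) = -5 + 2533737366193/1015079 = 2533732290798/1015079 ≈ 2.4961e+6)
x/((-323*6045)) = 2533732290798/(1015079*((-323*6045))) = (2533732290798/1015079)/(-1952535) = (2533732290798/1015079)*(-1/1952535) = -844577430266/660659091755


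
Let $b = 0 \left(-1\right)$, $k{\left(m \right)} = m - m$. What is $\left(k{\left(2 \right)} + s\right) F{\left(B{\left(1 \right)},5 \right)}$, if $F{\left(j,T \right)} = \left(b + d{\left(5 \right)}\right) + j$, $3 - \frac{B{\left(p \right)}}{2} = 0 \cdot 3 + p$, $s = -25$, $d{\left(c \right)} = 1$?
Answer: $-125$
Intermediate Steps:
$k{\left(m \right)} = 0$
$B{\left(p \right)} = 6 - 2 p$ ($B{\left(p \right)} = 6 - 2 \left(0 \cdot 3 + p\right) = 6 - 2 \left(0 + p\right) = 6 - 2 p$)
$b = 0$
$F{\left(j,T \right)} = 1 + j$ ($F{\left(j,T \right)} = \left(0 + 1\right) + j = 1 + j$)
$\left(k{\left(2 \right)} + s\right) F{\left(B{\left(1 \right)},5 \right)} = \left(0 - 25\right) \left(1 + \left(6 - 2\right)\right) = - 25 \left(1 + \left(6 - 2\right)\right) = - 25 \left(1 + 4\right) = \left(-25\right) 5 = -125$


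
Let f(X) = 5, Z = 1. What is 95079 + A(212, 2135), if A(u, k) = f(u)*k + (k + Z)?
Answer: 107890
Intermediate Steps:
A(u, k) = 1 + 6*k (A(u, k) = 5*k + (k + 1) = 5*k + (1 + k) = 1 + 6*k)
95079 + A(212, 2135) = 95079 + (1 + 6*2135) = 95079 + (1 + 12810) = 95079 + 12811 = 107890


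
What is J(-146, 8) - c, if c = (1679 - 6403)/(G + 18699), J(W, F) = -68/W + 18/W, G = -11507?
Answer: 131163/131254 ≈ 0.99931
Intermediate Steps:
J(W, F) = -50/W
c = -1181/1798 (c = (1679 - 6403)/(-11507 + 18699) = -4724/7192 = -4724*1/7192 = -1181/1798 ≈ -0.65684)
J(-146, 8) - c = -50/(-146) - 1*(-1181/1798) = -50*(-1/146) + 1181/1798 = 25/73 + 1181/1798 = 131163/131254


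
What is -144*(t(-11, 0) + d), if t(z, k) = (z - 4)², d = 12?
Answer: -34128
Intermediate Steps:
t(z, k) = (-4 + z)²
-144*(t(-11, 0) + d) = -144*((-4 - 11)² + 12) = -144*((-15)² + 12) = -144*(225 + 12) = -144*237 = -34128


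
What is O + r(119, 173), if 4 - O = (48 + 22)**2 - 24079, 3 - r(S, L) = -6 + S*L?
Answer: -1395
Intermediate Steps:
r(S, L) = 9 - L*S (r(S, L) = 3 - (-6 + S*L) = 3 - (-6 + L*S) = 3 + (6 - L*S) = 9 - L*S)
O = 19183 (O = 4 - ((48 + 22)**2 - 24079) = 4 - (70**2 - 24079) = 4 - (4900 - 24079) = 4 - 1*(-19179) = 4 + 19179 = 19183)
O + r(119, 173) = 19183 + (9 - 1*173*119) = 19183 + (9 - 20587) = 19183 - 20578 = -1395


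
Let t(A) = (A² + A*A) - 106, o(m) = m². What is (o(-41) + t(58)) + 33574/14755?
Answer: 122544339/14755 ≈ 8305.3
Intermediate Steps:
t(A) = -106 + 2*A² (t(A) = (A² + A²) - 106 = 2*A² - 106 = -106 + 2*A²)
(o(-41) + t(58)) + 33574/14755 = ((-41)² + (-106 + 2*58²)) + 33574/14755 = (1681 + (-106 + 2*3364)) + 33574*(1/14755) = (1681 + (-106 + 6728)) + 33574/14755 = (1681 + 6622) + 33574/14755 = 8303 + 33574/14755 = 122544339/14755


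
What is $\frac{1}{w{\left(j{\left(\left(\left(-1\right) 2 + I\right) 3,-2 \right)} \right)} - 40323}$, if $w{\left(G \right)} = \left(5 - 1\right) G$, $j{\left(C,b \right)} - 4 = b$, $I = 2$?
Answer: $- \frac{1}{40315} \approx -2.4805 \cdot 10^{-5}$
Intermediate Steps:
$j{\left(C,b \right)} = 4 + b$
$w{\left(G \right)} = 4 G$
$\frac{1}{w{\left(j{\left(\left(\left(-1\right) 2 + I\right) 3,-2 \right)} \right)} - 40323} = \frac{1}{4 \left(4 - 2\right) - 40323} = \frac{1}{4 \cdot 2 - 40323} = \frac{1}{8 - 40323} = \frac{1}{-40315} = - \frac{1}{40315}$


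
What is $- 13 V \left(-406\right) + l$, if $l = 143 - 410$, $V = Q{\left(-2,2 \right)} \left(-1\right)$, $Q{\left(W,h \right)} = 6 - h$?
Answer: $-21379$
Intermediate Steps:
$V = -4$ ($V = \left(6 - 2\right) \left(-1\right) = 4 \left(-1\right) = -4$)
$l = -267$
$- 13 V \left(-406\right) + l = \left(-13\right) \left(-4\right) \left(-406\right) - 267 = 52 \left(-406\right) - 267 = -21112 - 267 = -21379$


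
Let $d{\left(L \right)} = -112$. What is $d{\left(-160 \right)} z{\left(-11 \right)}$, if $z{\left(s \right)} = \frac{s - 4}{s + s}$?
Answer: $- \frac{840}{11} \approx -76.364$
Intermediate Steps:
$z{\left(s \right)} = \frac{-4 + s}{2 s}$
$d{\left(-160 \right)} z{\left(-11 \right)} = - 112 \frac{-4 - 11}{2 \left(-11\right)} = - 112 \cdot \frac{1}{2} \left(- \frac{1}{11}\right) \left(-15\right) = \left(-112\right) \frac{15}{22} = - \frac{840}{11}$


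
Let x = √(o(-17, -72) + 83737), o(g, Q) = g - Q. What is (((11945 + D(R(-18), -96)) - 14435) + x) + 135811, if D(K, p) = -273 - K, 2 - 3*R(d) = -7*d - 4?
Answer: 133088 + 4*√5237 ≈ 1.3338e+5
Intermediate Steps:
x = 4*√5237 (x = √((-17 - 1*(-72)) + 83737) = √((-17 + 72) + 83737) = √(55 + 83737) = √83792 = 4*√5237 ≈ 289.47)
R(d) = 2 + 7*d/3 (R(d) = ⅔ - (-7*d - 4)/3 = ⅔ - (-4 - 7*d)/3 = ⅔ + (4/3 + 7*d/3) = 2 + 7*d/3)
(((11945 + D(R(-18), -96)) - 14435) + x) + 135811 = (((11945 + (-273 - (2 + (7/3)*(-18)))) - 14435) + 4*√5237) + 135811 = (((11945 + (-273 - (2 - 42))) - 14435) + 4*√5237) + 135811 = (((11945 + (-273 - 1*(-40))) - 14435) + 4*√5237) + 135811 = (((11945 + (-273 + 40)) - 14435) + 4*√5237) + 135811 = (((11945 - 233) - 14435) + 4*√5237) + 135811 = ((11712 - 14435) + 4*√5237) + 135811 = (-2723 + 4*√5237) + 135811 = 133088 + 4*√5237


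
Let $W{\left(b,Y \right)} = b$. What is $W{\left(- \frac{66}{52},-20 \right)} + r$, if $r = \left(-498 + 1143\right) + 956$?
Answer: $\frac{41593}{26} \approx 1599.7$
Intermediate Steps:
$r = 1601$ ($r = 645 + 956 = 1601$)
$W{\left(- \frac{66}{52},-20 \right)} + r = - \frac{66}{52} + 1601 = \left(-66\right) \frac{1}{52} + 1601 = - \frac{33}{26} + 1601 = \frac{41593}{26}$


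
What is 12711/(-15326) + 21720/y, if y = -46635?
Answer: -61710547/47648534 ≈ -1.2951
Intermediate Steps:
12711/(-15326) + 21720/y = 12711/(-15326) + 21720/(-46635) = 12711*(-1/15326) + 21720*(-1/46635) = -12711/15326 - 1448/3109 = -61710547/47648534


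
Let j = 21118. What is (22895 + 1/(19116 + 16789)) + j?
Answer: 1580286766/35905 ≈ 44013.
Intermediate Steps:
(22895 + 1/(19116 + 16789)) + j = (22895 + 1/(19116 + 16789)) + 21118 = (22895 + 1/35905) + 21118 = 822044976/35905 + 21118 = 1580286766/35905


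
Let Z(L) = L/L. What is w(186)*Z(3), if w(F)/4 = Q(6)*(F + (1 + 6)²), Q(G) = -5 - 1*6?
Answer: -10340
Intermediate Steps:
Q(G) = -11 (Q(G) = -5 - 6 = -11)
Z(L) = 1
w(F) = -2156 - 44*F (w(F) = 4*(-11*(F + (1 + 6)²)) = 4*(-11*(F + 7²)) = 4*(-11*(F + 49)) = 4*(-11*(49 + F)) = 4*(-539 - 11*F) = -2156 - 44*F)
w(186)*Z(3) = (-2156 - 44*186)*1 = (-2156 - 8184)*1 = -10340*1 = -10340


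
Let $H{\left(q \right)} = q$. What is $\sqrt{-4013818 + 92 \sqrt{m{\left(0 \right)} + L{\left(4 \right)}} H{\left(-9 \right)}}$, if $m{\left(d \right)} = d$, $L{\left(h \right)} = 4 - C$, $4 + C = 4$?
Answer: $i \sqrt{4015474} \approx 2003.9 i$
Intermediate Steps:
$C = 0$ ($C = -4 + 4 = 0$)
$L{\left(h \right)} = 4$ ($L{\left(h \right)} = 4 - 0 = 4 + 0 = 4$)
$\sqrt{-4013818 + 92 \sqrt{m{\left(0 \right)} + L{\left(4 \right)}} H{\left(-9 \right)}} = \sqrt{-4013818 + 92 \sqrt{0 + 4} \left(-9\right)} = \sqrt{-4013818 + 92 \sqrt{4} \left(-9\right)} = \sqrt{-4013818 + 92 \cdot 2 \left(-9\right)} = \sqrt{-4013818 + 184 \left(-9\right)} = \sqrt{-4013818 - 1656} = \sqrt{-4015474} = i \sqrt{4015474}$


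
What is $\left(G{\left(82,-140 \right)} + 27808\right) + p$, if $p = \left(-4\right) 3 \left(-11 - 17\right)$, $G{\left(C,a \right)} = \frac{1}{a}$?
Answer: $\frac{3940159}{140} \approx 28144.0$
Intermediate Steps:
$p = 336$ ($p = - 12 \left(-11 - 17\right) = \left(-12\right) \left(-28\right) = 336$)
$\left(G{\left(82,-140 \right)} + 27808\right) + p = \left(\frac{1}{-140} + 27808\right) + 336 = \left(- \frac{1}{140} + 27808\right) + 336 = \frac{3893119}{140} + 336 = \frac{3940159}{140}$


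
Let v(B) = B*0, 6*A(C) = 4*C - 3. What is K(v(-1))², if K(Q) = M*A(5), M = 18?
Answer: 2601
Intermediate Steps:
A(C) = -½ + 2*C/3 (A(C) = (4*C - 3)/6 = (-3 + 4*C)/6 = -½ + 2*C/3)
v(B) = 0
K(Q) = 51 (K(Q) = 18*(-½ + (⅔)*5) = 18*(-½ + 10/3) = 18*(17/6) = 51)
K(v(-1))² = 51² = 2601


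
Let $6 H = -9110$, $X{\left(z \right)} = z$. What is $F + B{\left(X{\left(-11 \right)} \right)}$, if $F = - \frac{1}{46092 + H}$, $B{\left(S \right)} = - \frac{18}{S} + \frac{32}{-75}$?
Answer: $\frac{133451083}{110319825} \approx 1.2097$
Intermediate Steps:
$B{\left(S \right)} = - \frac{32}{75} - \frac{18}{S}$ ($B{\left(S \right)} = - \frac{18}{S} + 32 \left(- \frac{1}{75}\right) = - \frac{18}{S} - \frac{32}{75} = - \frac{32}{75} - \frac{18}{S}$)
$H = - \frac{4555}{3}$ ($H = \frac{1}{6} \left(-9110\right) = - \frac{4555}{3} \approx -1518.3$)
$F = - \frac{3}{133721}$ ($F = - \frac{1}{46092 - \frac{4555}{3}} = - \frac{1}{\frac{133721}{3}} = \left(-1\right) \frac{3}{133721} = - \frac{3}{133721} \approx -2.2435 \cdot 10^{-5}$)
$F + B{\left(X{\left(-11 \right)} \right)} = - \frac{3}{133721} - \left(\frac{32}{75} + \frac{18}{-11}\right) = - \frac{3}{133721} - - \frac{998}{825} = - \frac{3}{133721} + \left(- \frac{32}{75} + \frac{18}{11}\right) = - \frac{3}{133721} + \frac{998}{825} = \frac{133451083}{110319825}$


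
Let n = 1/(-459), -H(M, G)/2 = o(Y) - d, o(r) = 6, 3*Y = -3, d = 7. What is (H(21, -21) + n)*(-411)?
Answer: -125629/153 ≈ -821.10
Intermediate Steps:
Y = -1 (Y = (⅓)*(-3) = -1)
H(M, G) = 2 (H(M, G) = -2*(6 - 1*7) = -2*(6 - 7) = -2*(-1) = 2)
n = -1/459 ≈ -0.0021787
(H(21, -21) + n)*(-411) = (2 - 1/459)*(-411) = (917/459)*(-411) = -125629/153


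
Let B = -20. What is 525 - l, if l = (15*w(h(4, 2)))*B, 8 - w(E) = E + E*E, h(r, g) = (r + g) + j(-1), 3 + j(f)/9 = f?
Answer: -258075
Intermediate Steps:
j(f) = -27 + 9*f
h(r, g) = -36 + g + r (h(r, g) = (r + g) + (-27 + 9*(-1)) = (g + r) + (-27 - 9) = (g + r) - 36 = -36 + g + r)
w(E) = 8 - E - E² (w(E) = 8 - (E + E*E) = 8 - (E + E²) = 8 + (-E - E²) = 8 - E - E²)
l = 258600 (l = (15*(8 - (-36 + 2 + 4) - (-36 + 2 + 4)²))*(-20) = (15*(8 - 1*(-30) - 1*(-30)²))*(-20) = (15*(8 + 30 - 1*900))*(-20) = (15*(8 + 30 - 900))*(-20) = (15*(-862))*(-20) = -12930*(-20) = 258600)
525 - l = 525 - 1*258600 = 525 - 258600 = -258075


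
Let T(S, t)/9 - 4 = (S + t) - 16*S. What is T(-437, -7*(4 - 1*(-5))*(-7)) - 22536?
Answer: 40464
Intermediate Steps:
T(S, t) = 36 - 135*S + 9*t (T(S, t) = 36 + 9*((S + t) - 16*S) = 36 + 9*(t - 15*S) = 36 + (-135*S + 9*t) = 36 - 135*S + 9*t)
T(-437, -7*(4 - 1*(-5))*(-7)) - 22536 = (36 - 135*(-437) + 9*(-7*(4 - 1*(-5))*(-7))) - 22536 = (36 + 58995 + 9*(-7*(4 + 5)*(-7))) - 22536 = (36 + 58995 + 9*(-7*9*(-7))) - 22536 = (36 + 58995 + 9*(-63*(-7))) - 22536 = (36 + 58995 + 9*441) - 22536 = (36 + 58995 + 3969) - 22536 = 63000 - 22536 = 40464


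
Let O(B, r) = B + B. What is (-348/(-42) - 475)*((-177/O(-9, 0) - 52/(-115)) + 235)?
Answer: -184309983/1610 ≈ -1.1448e+5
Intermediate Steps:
O(B, r) = 2*B
(-348/(-42) - 475)*((-177/O(-9, 0) - 52/(-115)) + 235) = (-348/(-42) - 475)*((-177/(2*(-9)) - 52/(-115)) + 235) = (-348*(-1/42) - 475)*((-177/(-18) - 52*(-1/115)) + 235) = (58/7 - 475)*((-177*(-1/18) + 52/115) + 235) = -3267*((59/6 + 52/115) + 235)/7 = -3267*(7097/690 + 235)/7 = -3267/7*169247/690 = -184309983/1610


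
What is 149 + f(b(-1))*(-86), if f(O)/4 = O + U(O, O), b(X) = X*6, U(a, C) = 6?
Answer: 149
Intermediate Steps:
b(X) = 6*X
f(O) = 24 + 4*O (f(O) = 4*(O + 6) = 4*(6 + O) = 24 + 4*O)
149 + f(b(-1))*(-86) = 149 + (24 + 4*(6*(-1)))*(-86) = 149 + (24 + 4*(-6))*(-86) = 149 + (24 - 24)*(-86) = 149 + 0*(-86) = 149 + 0 = 149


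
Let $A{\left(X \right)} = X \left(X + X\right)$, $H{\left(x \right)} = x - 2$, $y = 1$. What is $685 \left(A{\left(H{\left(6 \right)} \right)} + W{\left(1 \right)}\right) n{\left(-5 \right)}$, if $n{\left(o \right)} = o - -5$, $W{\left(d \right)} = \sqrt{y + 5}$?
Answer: $0$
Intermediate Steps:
$H{\left(x \right)} = -2 + x$
$W{\left(d \right)} = \sqrt{6}$ ($W{\left(d \right)} = \sqrt{1 + 5} = \sqrt{6}$)
$A{\left(X \right)} = 2 X^{2}$ ($A{\left(X \right)} = X 2 X = 2 X^{2}$)
$n{\left(o \right)} = 5 + o$ ($n{\left(o \right)} = o + 5 = 5 + o$)
$685 \left(A{\left(H{\left(6 \right)} \right)} + W{\left(1 \right)}\right) n{\left(-5 \right)} = 685 \left(2 \left(-2 + 6\right)^{2} + \sqrt{6}\right) \left(5 - 5\right) = 685 \left(2 \cdot 4^{2} + \sqrt{6}\right) 0 = 685 \left(2 \cdot 16 + \sqrt{6}\right) 0 = 685 \left(32 + \sqrt{6}\right) 0 = 685 \cdot 0 = 0$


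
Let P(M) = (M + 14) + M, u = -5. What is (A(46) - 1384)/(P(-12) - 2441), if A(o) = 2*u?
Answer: 1394/2451 ≈ 0.56875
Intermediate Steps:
A(o) = -10 (A(o) = 2*(-5) = -10)
P(M) = 14 + 2*M (P(M) = (14 + M) + M = 14 + 2*M)
(A(46) - 1384)/(P(-12) - 2441) = (-10 - 1384)/((14 + 2*(-12)) - 2441) = -1394/((14 - 24) - 2441) = -1394/(-10 - 2441) = -1394/(-2451) = -1394*(-1/2451) = 1394/2451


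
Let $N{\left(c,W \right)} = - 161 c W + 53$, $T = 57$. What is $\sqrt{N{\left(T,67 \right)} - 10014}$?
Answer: $2 i \sqrt{156205} \approx 790.46 i$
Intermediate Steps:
$N{\left(c,W \right)} = 53 - 161 W c$ ($N{\left(c,W \right)} = - 161 W c + 53 = 53 - 161 W c$)
$\sqrt{N{\left(T,67 \right)} - 10014} = \sqrt{\left(53 - 10787 \cdot 57\right) - 10014} = \sqrt{\left(53 - 614859\right) - 10014} = \sqrt{-614806 - 10014} = \sqrt{-624820} = 2 i \sqrt{156205}$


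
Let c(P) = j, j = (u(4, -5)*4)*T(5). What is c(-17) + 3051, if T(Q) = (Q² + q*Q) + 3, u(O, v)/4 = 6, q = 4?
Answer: 7659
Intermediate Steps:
u(O, v) = 24 (u(O, v) = 4*6 = 24)
T(Q) = 3 + Q² + 4*Q (T(Q) = (Q² + 4*Q) + 3 = 3 + Q² + 4*Q)
j = 4608 (j = (24*4)*(3 + 5² + 4*5) = 96*(3 + 25 + 20) = 96*48 = 4608)
c(P) = 4608
c(-17) + 3051 = 4608 + 3051 = 7659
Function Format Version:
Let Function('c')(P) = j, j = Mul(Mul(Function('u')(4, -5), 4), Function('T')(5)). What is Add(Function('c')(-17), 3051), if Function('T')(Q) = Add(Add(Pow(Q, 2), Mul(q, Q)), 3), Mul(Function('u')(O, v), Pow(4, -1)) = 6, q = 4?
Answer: 7659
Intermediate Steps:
Function('u')(O, v) = 24 (Function('u')(O, v) = Mul(4, 6) = 24)
Function('T')(Q) = Add(3, Pow(Q, 2), Mul(4, Q)) (Function('T')(Q) = Add(Add(Pow(Q, 2), Mul(4, Q)), 3) = Add(3, Pow(Q, 2), Mul(4, Q)))
j = 4608 (j = Mul(Mul(24, 4), Add(3, Pow(5, 2), Mul(4, 5))) = Mul(96, Add(3, 25, 20)) = Mul(96, 48) = 4608)
Function('c')(P) = 4608
Add(Function('c')(-17), 3051) = Add(4608, 3051) = 7659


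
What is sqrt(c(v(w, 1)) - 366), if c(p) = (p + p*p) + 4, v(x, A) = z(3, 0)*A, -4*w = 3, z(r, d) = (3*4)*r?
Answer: sqrt(970) ≈ 31.145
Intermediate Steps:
z(r, d) = 12*r
w = -3/4 (w = -1/4*3 = -3/4 ≈ -0.75000)
v(x, A) = 36*A (v(x, A) = (12*3)*A = 36*A)
c(p) = 4 + p + p**2 (c(p) = (p + p**2) + 4 = 4 + p + p**2)
sqrt(c(v(w, 1)) - 366) = sqrt((4 + 36*1 + (36*1)**2) - 366) = sqrt((4 + 36 + 36**2) - 366) = sqrt((4 + 36 + 1296) - 366) = sqrt(1336 - 366) = sqrt(970)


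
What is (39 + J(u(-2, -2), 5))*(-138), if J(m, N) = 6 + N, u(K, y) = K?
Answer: -6900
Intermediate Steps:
(39 + J(u(-2, -2), 5))*(-138) = (39 + (6 + 5))*(-138) = (39 + 11)*(-138) = 50*(-138) = -6900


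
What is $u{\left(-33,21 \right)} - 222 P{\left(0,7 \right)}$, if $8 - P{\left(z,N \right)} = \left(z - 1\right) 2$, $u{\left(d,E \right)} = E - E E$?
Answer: $-2640$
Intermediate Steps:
$u{\left(d,E \right)} = E - E^{2}$
$P{\left(z,N \right)} = 10 - 2 z$ ($P{\left(z,N \right)} = 8 - \left(z - 1\right) 2 = 8 - \left(-1 + z\right) 2 = 8 - \left(-2 + 2 z\right) = 10 - 2 z$)
$u{\left(-33,21 \right)} - 222 P{\left(0,7 \right)} = 21 \left(1 - 21\right) - 222 \left(10 - 0\right) = 21 \left(1 - 21\right) - 222 \left(10 + 0\right) = 21 \left(-20\right) - 2220 = -420 - 2220 = -2640$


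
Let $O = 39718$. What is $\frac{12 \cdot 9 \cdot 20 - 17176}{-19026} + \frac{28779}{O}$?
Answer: $\frac{81711053}{53976762} \approx 1.5138$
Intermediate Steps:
$\frac{12 \cdot 9 \cdot 20 - 17176}{-19026} + \frac{28779}{O} = \frac{12 \cdot 9 \cdot 20 - 17176}{-19026} + \frac{28779}{39718} = \left(108 \cdot 20 - 17176\right) \left(- \frac{1}{19026}\right) + 28779 \cdot \frac{1}{39718} = \left(2160 - 17176\right) \left(- \frac{1}{19026}\right) + \frac{28779}{39718} = \left(-15016\right) \left(- \frac{1}{19026}\right) + \frac{28779}{39718} = \frac{7508}{9513} + \frac{28779}{39718} = \frac{81711053}{53976762}$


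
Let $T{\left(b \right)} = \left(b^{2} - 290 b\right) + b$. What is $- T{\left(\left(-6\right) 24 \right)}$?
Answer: $-62352$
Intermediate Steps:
$T{\left(b \right)} = b^{2} - 289 b$
$- T{\left(\left(-6\right) 24 \right)} = - \left(-6\right) 24 \left(-289 - 144\right) = - \left(-144\right) \left(-289 - 144\right) = - \left(-144\right) \left(-433\right) = \left(-1\right) 62352 = -62352$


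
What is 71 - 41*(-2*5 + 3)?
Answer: 358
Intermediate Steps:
71 - 41*(-2*5 + 3) = 71 - 41*(-10 + 3) = 71 - 41*(-7) = 71 + 287 = 358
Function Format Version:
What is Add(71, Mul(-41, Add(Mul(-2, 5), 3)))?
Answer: 358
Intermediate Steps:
Add(71, Mul(-41, Add(Mul(-2, 5), 3))) = Add(71, Mul(-41, Add(-10, 3))) = Add(71, Mul(-41, -7)) = Add(71, 287) = 358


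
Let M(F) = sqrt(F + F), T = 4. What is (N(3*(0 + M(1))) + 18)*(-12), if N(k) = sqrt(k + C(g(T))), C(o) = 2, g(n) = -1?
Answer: -216 - 12*sqrt(2 + 3*sqrt(2)) ≈ -245.98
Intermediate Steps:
M(F) = sqrt(2)*sqrt(F) (M(F) = sqrt(2*F) = sqrt(2)*sqrt(F))
N(k) = sqrt(2 + k) (N(k) = sqrt(k + 2) = sqrt(2 + k))
(N(3*(0 + M(1))) + 18)*(-12) = (sqrt(2 + 3*(0 + sqrt(2)*sqrt(1))) + 18)*(-12) = (sqrt(2 + 3*(0 + sqrt(2)*1)) + 18)*(-12) = (sqrt(2 + 3*(0 + sqrt(2))) + 18)*(-12) = (sqrt(2 + 3*sqrt(2)) + 18)*(-12) = (18 + sqrt(2 + 3*sqrt(2)))*(-12) = -216 - 12*sqrt(2 + 3*sqrt(2))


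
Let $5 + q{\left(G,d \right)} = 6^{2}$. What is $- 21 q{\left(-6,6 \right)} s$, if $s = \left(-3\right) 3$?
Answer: $5859$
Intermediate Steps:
$q{\left(G,d \right)} = 31$ ($q{\left(G,d \right)} = -5 + 6^{2} = -5 + 36 = 31$)
$s = -9$
$- 21 q{\left(-6,6 \right)} s = \left(-21\right) 31 \left(-9\right) = \left(-651\right) \left(-9\right) = 5859$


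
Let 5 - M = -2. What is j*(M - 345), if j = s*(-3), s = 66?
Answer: 66924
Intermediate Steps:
M = 7 (M = 5 - 1*(-2) = 5 + 2 = 7)
j = -198 (j = 66*(-3) = -198)
j*(M - 345) = -198*(7 - 345) = -198*(-338) = 66924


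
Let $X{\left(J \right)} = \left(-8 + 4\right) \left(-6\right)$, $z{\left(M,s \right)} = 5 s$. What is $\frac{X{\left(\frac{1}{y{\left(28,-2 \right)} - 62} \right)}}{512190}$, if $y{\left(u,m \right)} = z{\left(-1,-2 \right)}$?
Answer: $\frac{4}{85365} \approx 4.6858 \cdot 10^{-5}$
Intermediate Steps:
$y{\left(u,m \right)} = -10$ ($y{\left(u,m \right)} = 5 \left(-2\right) = -10$)
$X{\left(J \right)} = 24$ ($X{\left(J \right)} = \left(-4\right) \left(-6\right) = 24$)
$\frac{X{\left(\frac{1}{y{\left(28,-2 \right)} - 62} \right)}}{512190} = \frac{24}{512190} = 24 \cdot \frac{1}{512190} = \frac{4}{85365}$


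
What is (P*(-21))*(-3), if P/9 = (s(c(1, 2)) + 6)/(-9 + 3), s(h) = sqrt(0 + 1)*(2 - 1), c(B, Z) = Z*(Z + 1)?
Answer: -1323/2 ≈ -661.50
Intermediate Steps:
c(B, Z) = Z*(1 + Z)
s(h) = 1 (s(h) = sqrt(1)*1 = 1*1 = 1)
P = -21/2 (P = 9*((1 + 6)/(-9 + 3)) = 9*(7/(-6)) = 9*(7*(-1/6)) = 9*(-7/6) = -21/2 ≈ -10.500)
(P*(-21))*(-3) = -21/2*(-21)*(-3) = (441/2)*(-3) = -1323/2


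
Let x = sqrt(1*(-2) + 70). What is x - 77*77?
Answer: -5929 + 2*sqrt(17) ≈ -5920.8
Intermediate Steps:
x = 2*sqrt(17) (x = sqrt(-2 + 70) = sqrt(68) = 2*sqrt(17) ≈ 8.2462)
x - 77*77 = 2*sqrt(17) - 77*77 = 2*sqrt(17) - 5929 = -5929 + 2*sqrt(17)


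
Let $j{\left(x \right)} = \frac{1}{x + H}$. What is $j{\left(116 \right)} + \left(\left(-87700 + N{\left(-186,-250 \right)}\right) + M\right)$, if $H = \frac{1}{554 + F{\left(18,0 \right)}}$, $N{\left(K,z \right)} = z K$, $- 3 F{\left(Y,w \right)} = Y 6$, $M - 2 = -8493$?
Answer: $- \frac{2985881981}{60089} \approx -49691.0$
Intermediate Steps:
$M = -8491$ ($M = 2 - 8493 = -8491$)
$F{\left(Y,w \right)} = - 2 Y$ ($F{\left(Y,w \right)} = - \frac{Y 6}{3} = - \frac{6 Y}{3} = - 2 Y$)
$N{\left(K,z \right)} = K z$
$H = \frac{1}{518}$ ($H = \frac{1}{554 - 36} = \frac{1}{518} \approx 0.0019305$)
$j{\left(x \right)} = \frac{1}{\frac{1}{518} + x}$ ($j{\left(x \right)} = \frac{1}{x + \frac{1}{518}} = \frac{1}{\frac{1}{518} + x}$)
$j{\left(116 \right)} + \left(\left(-87700 + N{\left(-186,-250 \right)}\right) + M\right) = \frac{518}{1 + 518 \cdot 116} - 49691 = \frac{518}{1 + 60088} + \left(\left(-87700 + 46500\right) - 8491\right) = \frac{518}{60089} - 49691 = - \frac{2985881981}{60089}$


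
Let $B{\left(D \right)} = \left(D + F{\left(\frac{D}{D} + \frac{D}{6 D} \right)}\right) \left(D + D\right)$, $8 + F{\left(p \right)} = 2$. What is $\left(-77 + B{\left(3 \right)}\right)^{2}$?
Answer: $9025$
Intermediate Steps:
$F{\left(p \right)} = -6$ ($F{\left(p \right)} = -8 + 2 = -6$)
$B{\left(D \right)} = 2 D \left(-6 + D\right)$ ($B{\left(D \right)} = \left(D - 6\right) \left(D + D\right) = \left(-6 + D\right) 2 D = 2 D \left(-6 + D\right)$)
$\left(-77 + B{\left(3 \right)}\right)^{2} = \left(-77 + 2 \cdot 3 \left(-6 + 3\right)\right)^{2} = \left(-77 + 2 \cdot 3 \left(-3\right)\right)^{2} = \left(-77 - 18\right)^{2} = \left(-95\right)^{2} = 9025$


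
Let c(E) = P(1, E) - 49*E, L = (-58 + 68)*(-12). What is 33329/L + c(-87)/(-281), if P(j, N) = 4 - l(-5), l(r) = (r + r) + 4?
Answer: -9878209/33720 ≈ -292.95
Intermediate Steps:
l(r) = 4 + 2*r (l(r) = 2*r + 4 = 4 + 2*r)
L = -120 (L = 10*(-12) = -120)
P(j, N) = 10 (P(j, N) = 4 - (4 + 2*(-5)) = 4 - (4 - 10) = 4 - 1*(-6) = 4 + 6 = 10)
c(E) = 10 - 49*E
33329/L + c(-87)/(-281) = 33329/(-120) + (10 - 49*(-87))/(-281) = 33329*(-1/120) + (10 + 4263)*(-1/281) = -33329/120 + 4273*(-1/281) = -33329/120 - 4273/281 = -9878209/33720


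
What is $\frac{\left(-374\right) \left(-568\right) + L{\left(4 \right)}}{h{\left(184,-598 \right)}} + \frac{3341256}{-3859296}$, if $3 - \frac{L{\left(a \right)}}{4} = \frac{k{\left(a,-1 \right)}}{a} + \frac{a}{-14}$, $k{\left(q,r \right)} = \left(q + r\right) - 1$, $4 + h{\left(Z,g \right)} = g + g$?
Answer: $- \frac{613013749}{3445800} \approx -177.9$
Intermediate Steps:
$h{\left(Z,g \right)} = -4 + 2 g$ ($h{\left(Z,g \right)} = -4 + \left(g + g\right) = -4 + 2 g$)
$k{\left(q,r \right)} = -1 + q + r$
$L{\left(a \right)} = 12 + \frac{2 a}{7} - \frac{4 \left(-2 + a\right)}{a}$ ($L{\left(a \right)} = 12 - 4 \left(\frac{-1 + a - 1}{a} + \frac{a}{-14}\right) = 12 - 4 \left(\frac{-2 + a}{a} + a \left(- \frac{1}{14}\right)\right) = 12 - 4 \left(\frac{-2 + a}{a} - \frac{a}{14}\right) = 12 - 4 \left(- \frac{a}{14} + \frac{-2 + a}{a}\right) = 12 + \left(\frac{2 a}{7} - \frac{4 \left(-2 + a\right)}{a}\right) = 12 + \frac{2 a}{7} - \frac{4 \left(-2 + a\right)}{a}$)
$\frac{\left(-374\right) \left(-568\right) + L{\left(4 \right)}}{h{\left(184,-598 \right)}} + \frac{3341256}{-3859296} = \frac{\left(-374\right) \left(-568\right) + \left(8 + \frac{8}{4} + \frac{2}{7} \cdot 4\right)}{-4 + 2 \left(-598\right)} + \frac{3341256}{-3859296} = \frac{212432 + \left(8 + 8 \cdot \frac{1}{4} + \frac{8}{7}\right)}{-4 - 1196} + 3341256 \left(- \frac{1}{3859296}\right) = \frac{212432 + \left(8 + 2 + \frac{8}{7}\right)}{-1200} - \frac{139219}{160804} = \left(212432 + \frac{78}{7}\right) \left(- \frac{1}{1200}\right) - \frac{139219}{160804} = \frac{1487102}{7} \left(- \frac{1}{1200}\right) - \frac{139219}{160804} = - \frac{743551}{4200} - \frac{139219}{160804} = - \frac{613013749}{3445800}$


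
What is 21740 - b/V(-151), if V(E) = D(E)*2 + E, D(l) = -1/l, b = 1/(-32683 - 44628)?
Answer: 38319217250709/1762613489 ≈ 21740.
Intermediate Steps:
b = -1/77311 (b = 1/(-77311) = -1/77311 ≈ -1.2935e-5)
V(E) = E - 2/E (V(E) = -1/E*2 + E = -2/E + E = E - 2/E)
21740 - b/V(-151) = 21740 - (-1)/(77311*(-151 - 2/(-151))) = 21740 - (-1)/(77311*(-151 - 2*(-1/151))) = 21740 - (-1)/(77311*(-151 + 2/151)) = 21740 - (-1)/(77311*(-22799/151)) = 21740 - (-1)*(-151)/(77311*22799) = 21740 - 1*151/1762613489 = 21740 - 151/1762613489 = 38319217250709/1762613489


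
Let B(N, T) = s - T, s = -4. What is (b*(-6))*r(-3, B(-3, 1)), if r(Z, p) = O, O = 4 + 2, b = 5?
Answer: -180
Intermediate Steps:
B(N, T) = -4 - T
O = 6
r(Z, p) = 6
(b*(-6))*r(-3, B(-3, 1)) = (5*(-6))*6 = -30*6 = -180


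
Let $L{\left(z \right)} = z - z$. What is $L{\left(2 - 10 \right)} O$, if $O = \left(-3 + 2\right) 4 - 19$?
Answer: $0$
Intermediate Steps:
$L{\left(z \right)} = 0$
$O = -23$ ($O = \left(-1\right) 4 - 19 = -4 - 19 = -23$)
$L{\left(2 - 10 \right)} O = 0 \left(-23\right) = 0$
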